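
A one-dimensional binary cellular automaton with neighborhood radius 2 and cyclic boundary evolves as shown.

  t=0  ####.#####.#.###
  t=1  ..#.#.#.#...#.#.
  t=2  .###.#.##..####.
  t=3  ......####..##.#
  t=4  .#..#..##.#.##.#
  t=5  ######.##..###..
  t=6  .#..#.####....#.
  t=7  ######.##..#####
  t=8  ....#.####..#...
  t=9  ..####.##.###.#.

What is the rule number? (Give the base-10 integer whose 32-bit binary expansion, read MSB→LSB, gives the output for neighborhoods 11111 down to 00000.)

  #####|.  b31=0 t=0,i=0
  ####.|#  b30=1 t=0,i=2
  ###.#|.  b29=0 t=0,i=3
  ###..|.  b28=0 t=2,i=14
  ##.##|#  b27=1 t=0,i=4
  ##.#.|.  b26=0 t=0,i=10
  ##..#|#  b25=1 t=2,i=9
  ##...|.  b24=0 t=6,i=10
  #.###|.  b23=0 t=0,i=5
  #.##.|#  b22=1 t=2,i=7
  #.#.#|.  b21=0 t=0,i=11
  #.#..|#  b20=1 t=1,i=8
  #..##|.  b19=0 t=2,i=0
  #..#.|#  b18=1 t=4,i=3
  #...#|.  b17=0 t=1,i=0
  #....|#  b16=1 t=3,i=1
  .####|#  b15=1 t=0,i=6
  .###.|.  b14=0 t=2,i=2
  .##.#|#  b13=1 t=3,i=13
  .##..|#  b12=1 t=2,i=8
  .#.##|#  b11=1 t=0,i=12
  .#.#.|#  b10=1 t=1,i=3
  .#..#|#  b9=1 t=4,i=2
  .#...|.  b8=0 t=1,i=9
  ..###|.  b7=0 t=2,i=1
  ..##.|#  b6=1 t=3,i=12
  ..#.#|#  b5=1 t=1,i=2
  ..#..|#  b4=1 t=4,i=4
  ...##|.  b3=0 t=3,i=5
  ...#.|#  b2=1 t=1,i=1
  ....#|#  b1=1 t=3,i=4
  .....|.  b0=0 t=3,i=2
  bits 01001010010101011011111001110110 = 1247133302

1247133302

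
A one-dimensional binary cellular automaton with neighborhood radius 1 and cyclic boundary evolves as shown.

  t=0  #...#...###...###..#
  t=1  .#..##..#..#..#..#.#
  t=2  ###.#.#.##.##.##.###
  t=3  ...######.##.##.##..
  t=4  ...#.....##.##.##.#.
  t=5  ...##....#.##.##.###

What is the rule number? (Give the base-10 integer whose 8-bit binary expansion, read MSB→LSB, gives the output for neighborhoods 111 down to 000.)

  [7] ### => .  t=0,i=9
  [6] ##. => .  t=0,i=0
  [5] #.# => #  t=1,i=0
  [4] #.. => #  t=0,i=1
  [3] .## => #  t=0,i=8
  [2] .#. => #  t=0,i=4
  [1] ..# => .  t=0,i=3
  [0] ... => .  t=0,i=2
  bits 00111100 = 60

60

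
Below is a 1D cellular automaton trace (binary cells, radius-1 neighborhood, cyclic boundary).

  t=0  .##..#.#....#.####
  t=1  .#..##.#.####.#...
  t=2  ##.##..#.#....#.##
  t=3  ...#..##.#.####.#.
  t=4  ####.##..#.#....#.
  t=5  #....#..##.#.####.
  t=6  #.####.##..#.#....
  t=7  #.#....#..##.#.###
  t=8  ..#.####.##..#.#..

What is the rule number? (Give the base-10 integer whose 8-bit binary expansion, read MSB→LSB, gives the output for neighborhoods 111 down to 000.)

  nb ###: next=.  (t=0,i=15, bit7=0)
  nb ##.: next=.  (t=0,i=2, bit6=0)
  nb #.#: next=.  (t=0,i=0, bit5=0)
  nb #..: next=.  (t=0,i=3, bit4=0)
  nb .##: next=#  (t=0,i=1, bit3=1)
  nb .#.: next=#  (t=0,i=5, bit2=1)
  nb ..#: next=#  (t=0,i=4, bit1=1)
  nb ...: next=#  (t=0,i=9, bit0=1)
  bits 00001111 = 15

15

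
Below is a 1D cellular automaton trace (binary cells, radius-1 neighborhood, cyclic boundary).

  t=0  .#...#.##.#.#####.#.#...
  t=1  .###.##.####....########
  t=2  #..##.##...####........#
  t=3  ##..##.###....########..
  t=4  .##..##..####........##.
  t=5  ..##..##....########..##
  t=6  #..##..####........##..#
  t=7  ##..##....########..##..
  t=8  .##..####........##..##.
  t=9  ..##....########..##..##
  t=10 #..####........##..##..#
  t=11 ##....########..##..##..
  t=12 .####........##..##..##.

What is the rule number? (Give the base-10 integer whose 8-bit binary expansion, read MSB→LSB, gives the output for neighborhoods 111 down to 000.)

  nb ###: next=.  (t=0,i=13, bit7=0)
  nb ##.: next=#  (t=0,i=8, bit6=1)
  nb #.#: next=#  (t=0,i=6, bit5=1)
  nb #..: next=#  (t=0,i=2, bit4=1)
  nb .##: next=.  (t=0,i=7, bit3=0)
  nb .#.: next=#  (t=0,i=1, bit2=1)
  nb ..#: next=.  (t=0,i=0, bit1=0)
  nb ...: next=#  (t=0,i=3, bit0=1)
  bits 01110101 = 117

117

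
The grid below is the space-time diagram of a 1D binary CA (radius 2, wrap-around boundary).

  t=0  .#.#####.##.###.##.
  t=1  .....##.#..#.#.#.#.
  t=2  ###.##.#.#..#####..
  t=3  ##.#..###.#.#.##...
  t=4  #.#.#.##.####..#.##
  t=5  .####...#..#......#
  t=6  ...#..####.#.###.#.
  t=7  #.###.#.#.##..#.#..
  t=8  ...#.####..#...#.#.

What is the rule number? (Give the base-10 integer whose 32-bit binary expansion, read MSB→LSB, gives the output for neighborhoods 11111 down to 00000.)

  ##### -> #   bit 31 = 1  t=0,i=5
  ####. -> #   bit 30 = 1  t=0,i=6
  ###.# -> .   bit 29 = 0  t=0,i=7
  ###.. -> .   bit 28 = 0  t=2,i=16
  ##.## -> #   bit 27 = 1  t=0,i=8
  ##.#. -> #   bit 26 = 1  t=1,i=7
  ##..# -> .   bit 25 = 0  t=0,i=18
  ##... -> .   bit 24 = 0  t=3,i=16
  #.### -> .   bit 23 = 0  t=0,i=3
  #.##. -> .   bit 22 = 0  t=0,i=9
  #.#.# -> #   bit 21 = 1  t=1,i=13
  #.#.. -> .   bit 20 = 0  t=1,i=8
  #..## -> .   bit 19 = 0  t=2,i=11
  #..#. -> .   bit 18 = 0  t=0,i=0
  #...# -> #   bit 17 = 1  t=3,i=17
  #.... -> #   bit 16 = 1  t=1,i=0
  .#### -> .   bit 15 = 0  t=0,i=4
  .###. -> #   bit 14 = 1  t=0,i=13
  .##.# -> .   bit 13 = 0  t=0,i=10
  .##.. -> #   bit 12 = 1  t=0,i=17
  .#.## -> .   bit 11 = 0  t=0,i=2
  .#.#. -> #   bit 10 = 1  t=1,i=12
  .#..# -> #   bit 9 = 1  t=1,i=9
  .#... -> .   bit 8 = 0  t=1,i=18
  ..### -> #   bit 7 = 1  t=2,i=0
  ..##. -> #   bit 6 = 1  t=1,i=5
  ..#.# -> .   bit 5 = 0  t=0,i=1
  ..#.. -> #   bit 4 = 1  t=5,i=8
  ...## -> #   bit 3 = 1  t=1,i=4
  ...#. -> #   bit 2 = 1  t=5,i=7
  ....# -> .   bit 1 = 0  t=1,i=3
  ..... -> #   bit 0 = 1  t=1,i=1
  bits 11001100001000110101011011011101 = 3424868061

3424868061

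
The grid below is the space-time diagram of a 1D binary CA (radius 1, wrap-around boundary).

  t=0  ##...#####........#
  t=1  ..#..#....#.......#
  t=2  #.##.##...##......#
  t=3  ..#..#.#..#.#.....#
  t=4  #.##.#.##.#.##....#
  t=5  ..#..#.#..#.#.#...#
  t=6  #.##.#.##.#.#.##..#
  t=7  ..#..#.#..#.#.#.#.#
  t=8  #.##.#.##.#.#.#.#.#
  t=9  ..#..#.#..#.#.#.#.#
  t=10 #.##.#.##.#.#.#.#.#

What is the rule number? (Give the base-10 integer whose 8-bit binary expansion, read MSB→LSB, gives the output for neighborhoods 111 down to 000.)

28

  ### -> .   bit 7 = 0  t=0,i=0
  ##. -> .   bit 6 = 0  t=0,i=1
  #.# -> .   bit 5 = 0  t=2,i=1
  #.. -> #   bit 4 = 1  t=0,i=2
  .## -> #   bit 3 = 1  t=0,i=5
  .#. -> #   bit 2 = 1  t=1,i=2
  ..# -> .   bit 1 = 0  t=0,i=4
  ... -> .   bit 0 = 0  t=0,i=3
  bits 00011100 = 28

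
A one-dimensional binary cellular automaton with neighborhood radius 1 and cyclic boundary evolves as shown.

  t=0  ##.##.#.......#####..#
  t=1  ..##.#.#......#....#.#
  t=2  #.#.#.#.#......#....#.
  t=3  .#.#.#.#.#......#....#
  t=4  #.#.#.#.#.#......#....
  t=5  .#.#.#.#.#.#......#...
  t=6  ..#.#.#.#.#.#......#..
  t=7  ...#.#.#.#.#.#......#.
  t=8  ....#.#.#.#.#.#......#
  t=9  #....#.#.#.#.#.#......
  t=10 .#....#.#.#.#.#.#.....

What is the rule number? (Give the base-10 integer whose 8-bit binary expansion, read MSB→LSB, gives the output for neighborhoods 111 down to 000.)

56

  [7] ### => .  t=0,i=0
  [6] ##. => .  t=0,i=1
  [5] #.# => #  t=0,i=2
  [4] #.. => #  t=0,i=7
  [3] .## => #  t=0,i=3
  [2] .#. => .  t=0,i=6
  [1] ..# => .  t=0,i=13
  [0] ... => .  t=0,i=8
  bits 00111000 = 56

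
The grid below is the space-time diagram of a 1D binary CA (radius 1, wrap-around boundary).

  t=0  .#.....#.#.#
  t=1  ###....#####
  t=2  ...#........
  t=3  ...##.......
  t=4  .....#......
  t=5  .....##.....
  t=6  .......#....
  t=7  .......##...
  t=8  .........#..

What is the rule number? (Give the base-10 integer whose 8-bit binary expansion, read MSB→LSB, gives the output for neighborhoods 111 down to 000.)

  nb ###: next=.  (t=1,i=0, bit7=0)
  nb ##.: next=.  (t=1,i=2, bit6=0)
  nb #.#: next=#  (t=0,i=0, bit5=1)
  nb #..: next=#  (t=0,i=2, bit4=1)
  nb .##: next=.  (t=1,i=7, bit3=0)
  nb .#.: next=#  (t=0,i=1, bit2=1)
  nb ..#: next=.  (t=0,i=6, bit1=0)
  nb ...: next=.  (t=0,i=3, bit0=0)
  bits 00110100 = 52

52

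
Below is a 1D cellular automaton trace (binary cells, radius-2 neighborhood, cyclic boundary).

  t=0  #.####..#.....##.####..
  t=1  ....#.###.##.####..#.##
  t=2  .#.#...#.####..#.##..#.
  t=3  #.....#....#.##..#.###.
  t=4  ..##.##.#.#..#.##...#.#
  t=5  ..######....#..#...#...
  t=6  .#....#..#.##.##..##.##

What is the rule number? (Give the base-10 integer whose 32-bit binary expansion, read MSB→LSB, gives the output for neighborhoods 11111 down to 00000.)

1313169501

  #####|.  b31=0 t=5,i=4
  ####.|#  b30=1 t=0,i=4
  ###.#|.  b29=0 t=1,i=8
  ###..|.  b28=0 t=0,i=5
  ##.##|#  b27=1 t=0,i=16
  ##.#.|#  b26=1 t=3,i=22
  ##..#|#  b25=1 t=0,i=6
  ##...|.  b24=0 t=1,i=0
  #.###|.  b23=0 t=0,i=2
  #.##.|#  b22=1 t=1,i=10
  #.#.#|.  b21=0 t=4,i=8
  #.#..|.  b20=0 t=2,i=3
  #..##|.  b19=0 t=4,i=1
  #..#.|#  b18=1 t=0,i=7
  #...#|.  b17=0 t=2,i=5
  #....|#  b16=1 t=0,i=10
  .####|.  b15=0 t=0,i=3
  .###.|#  b14=1 t=1,i=7
  .##.#|#  b13=1 t=0,i=15
  .##..|.  b12=0 t=1,i=22
  .#.##|.  b11=0 t=0,i=1
  .#.#.|.  b10=0 t=2,i=2
  .#..#|.  b9=0 t=2,i=22
  .#...|.  b8=0 t=0,i=9
  ..###|.  b7=0 t=5,i=2
  ..##.|#  b6=1 t=0,i=14
  ..#.#|.  b5=0 t=0,i=0
  ..#..|#  b4=1 t=0,i=8
  ...##|#  b3=1 t=0,i=13
  ...#.|#  b2=1 t=1,i=3
  ....#|.  b1=0 t=0,i=12
  .....|#  b0=1 t=0,i=11
  bits 01001110010001010110000001011101 = 1313169501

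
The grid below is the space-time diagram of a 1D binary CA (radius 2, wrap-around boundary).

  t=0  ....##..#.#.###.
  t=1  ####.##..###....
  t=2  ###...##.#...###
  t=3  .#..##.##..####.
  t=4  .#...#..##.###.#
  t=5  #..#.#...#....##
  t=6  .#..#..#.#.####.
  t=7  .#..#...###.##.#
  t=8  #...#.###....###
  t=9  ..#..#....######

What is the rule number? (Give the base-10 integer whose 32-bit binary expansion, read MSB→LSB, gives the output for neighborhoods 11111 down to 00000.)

1176747163

  nb #####: next=.  (t=2,i=0, bit31=0)
  nb ####.: next=#  (t=1,i=2, bit30=1)
  nb ###.#: next=.  (t=1,i=3, bit29=0)
  nb ###..: next=.  (t=0,i=14, bit28=0)
  nb ##.##: next=.  (t=1,i=4, bit27=0)
  nb ##.#.: next=#  (t=2,i=8, bit26=1)
  nb ##..#: next=#  (t=0,i=6, bit25=1)
  nb ##...: next=.  (t=0,i=15, bit24=0)
  nb #.###: next=.  (t=0,i=12, bit23=0)
  nb #.##.: next=.  (t=1,i=5, bit22=0)
  nb #.#.#: next=#  (t=0,i=10, bit21=1)
  nb #.#..: next=.  (t=2,i=9, bit20=0)
  nb #..##: next=.  (t=1,i=8, bit19=0)
  nb #..#.: next=.  (t=0,i=7, bit18=0)
  nb #...#: next=#  (t=2,i=4, bit17=1)
  nb #....: next=#  (t=0,i=0, bit16=1)
  nb .####: next=#  (t=1,i=1, bit15=1)
  nb .###.: next=.  (t=0,i=13, bit14=0)
  nb .##.#: next=#  (t=2,i=7, bit13=1)
  nb .##..: next=#  (t=0,i=5, bit12=1)
  nb .#.##: next=#  (t=0,i=11, bit11=1)
  nb .#.#.: next=#  (t=0,i=9, bit10=1)
  nb .#..#: next=.  (t=3,i=2, bit9=0)
  nb .#...: next=.  (t=2,i=10, bit8=0)
  nb ..###: next=#  (t=1,i=0, bit7=1)
  nb ..##.: next=.  (t=0,i=4, bit6=0)
  nb ..#.#: next=.  (t=0,i=8, bit5=0)
  nb ..#..: next=#  (t=3,i=1, bit4=1)
  nb ...##: next=#  (t=0,i=3, bit3=1)
  nb ...#.: next=.  (t=4,i=4, bit2=0)
  nb ....#: next=#  (t=0,i=2, bit1=1)
  nb .....: next=#  (t=0,i=1, bit0=1)
  bits 01000110001000111011110010011011 = 1176747163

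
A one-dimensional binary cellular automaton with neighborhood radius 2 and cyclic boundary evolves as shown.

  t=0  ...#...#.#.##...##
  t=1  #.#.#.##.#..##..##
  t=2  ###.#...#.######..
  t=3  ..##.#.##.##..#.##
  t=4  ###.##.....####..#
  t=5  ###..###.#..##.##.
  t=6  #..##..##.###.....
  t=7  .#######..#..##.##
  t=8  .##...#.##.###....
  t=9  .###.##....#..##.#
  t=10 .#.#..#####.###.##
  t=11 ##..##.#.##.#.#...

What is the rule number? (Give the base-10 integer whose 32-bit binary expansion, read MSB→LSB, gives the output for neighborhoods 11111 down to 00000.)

  ##### -> .   bit 31 = 0  t=2,i=12
  ####. -> #   bit 30 = 1  t=2,i=14
  ###.# -> #   bit 29 = 1  t=1,i=0
  ###.. -> .   bit 28 = 0  t=2,i=15
  ##.## -> .   bit 27 = 0  t=3,i=9
  ##.#. -> #   bit 26 = 1  t=1,i=1
  ##..# -> #   bit 25 = 1  t=1,i=14
  ##... -> #   bit 24 = 1  t=0,i=0
  #.### -> #   bit 23 = 1  t=2,i=10
  #.##. -> .   bit 22 = 0  t=0,i=11
  #.#.# -> #   bit 21 = 1  t=0,i=9
  #.#.. -> .   bit 20 = 0  t=1,i=9
  #..## -> #   bit 19 = 1  t=1,i=11
  #..#. -> #   bit 18 = 1  t=3,i=13
  #...# -> .   bit 17 = 0  t=0,i=1
  #.... -> #   bit 16 = 1  t=4,i=7
  .#### -> #   bit 15 = 1  t=2,i=11
  .###. -> .   bit 14 = 0  t=1,i=17
  .##.# -> .   bit 13 = 0  t=1,i=7
  .##.. -> #   bit 12 = 1  t=0,i=12
  .#.## -> .   bit 11 = 0  t=0,i=10
  .#.#. -> .   bit 10 = 0  t=0,i=8
  .#..# -> #   bit 9 = 1  t=1,i=10
  .#... -> #   bit 8 = 1  t=0,i=4
  ..### -> .   bit 7 = 0  t=1,i=16
  ..##. -> #   bit 6 = 1  t=0,i=16
  ..#.# -> #   bit 5 = 1  t=0,i=7
  ..#.. -> .   bit 4 = 0  t=0,i=3
  ...## -> .   bit 3 = 0  t=0,i=15
  ...#. -> #   bit 2 = 1  t=0,i=2
  ....# -> #   bit 1 = 1  t=4,i=9
  ..... -> .   bit 0 = 0  t=4,i=8
  bits 01100111101011011001001101100110 = 1739428710

1739428710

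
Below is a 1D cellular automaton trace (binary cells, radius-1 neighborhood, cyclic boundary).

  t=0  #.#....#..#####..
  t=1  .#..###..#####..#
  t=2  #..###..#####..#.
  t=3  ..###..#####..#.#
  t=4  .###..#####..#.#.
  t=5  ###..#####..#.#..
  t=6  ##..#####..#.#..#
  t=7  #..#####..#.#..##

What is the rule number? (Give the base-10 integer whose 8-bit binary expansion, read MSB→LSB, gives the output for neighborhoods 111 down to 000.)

  ### -> #   bit 7 = 1  t=0,i=11
  ##. -> .   bit 6 = 0  t=0,i=14
  #.# -> #   bit 5 = 1  t=0,i=1
  #.. -> .   bit 4 = 0  t=0,i=3
  .## -> #   bit 3 = 1  t=0,i=10
  .#. -> .   bit 2 = 0  t=0,i=0
  ..# -> #   bit 1 = 1  t=0,i=6
  ... -> #   bit 0 = 1  t=0,i=4
  bits 10101011 = 171

171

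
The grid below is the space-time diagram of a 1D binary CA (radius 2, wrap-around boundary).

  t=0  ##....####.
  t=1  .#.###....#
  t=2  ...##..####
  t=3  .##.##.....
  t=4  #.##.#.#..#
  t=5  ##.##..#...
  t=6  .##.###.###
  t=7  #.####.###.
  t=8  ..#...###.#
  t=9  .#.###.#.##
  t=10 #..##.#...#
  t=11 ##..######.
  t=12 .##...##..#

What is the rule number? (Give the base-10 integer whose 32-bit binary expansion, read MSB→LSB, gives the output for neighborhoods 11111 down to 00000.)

  nb #####: next=#  (t=11,i=6, bit31=1)
  nb ####.: next=.  (t=0,i=8, bit30=0)
  nb ###.#: next=.  (t=0,i=9, bit29=0)
  nb ###..: next=.  (t=1,i=5, bit28=0)
  nb ##.##: next=#  (t=0,i=10, bit27=1)
  nb ##.#.: next=#  (t=4,i=4, bit26=1)
  nb ##..#: next=#  (t=2,i=5, bit25=1)
  nb ##...: next=.  (t=0,i=2, bit24=0)
  nb #.###: next=#  (t=1,i=3, bit23=1)
  nb #.##.: next=.  (t=0,i=0, bit22=0)
  nb #.#.#: next=.  (t=1,i=1, bit21=0)
  nb #.#..: next=#  (t=4,i=7, bit20=1)
  nb #..##: next=.  (t=2,i=6, bit19=0)
  nb #..#.: next=#  (t=5,i=6, bit18=1)
  nb #...#: next=#  (t=2,i=1, bit17=1)
  nb #....: next=#  (t=0,i=3, bit16=1)
  nb .####: next=.  (t=0,i=7, bit15=0)
  nb .###.: next=#  (t=1,i=4, bit14=1)
  nb .##.#: next=#  (t=3,i=2, bit13=1)
  nb .##..: next=#  (t=0,i=1, bit12=1)
  nb .#.##: next=.  (t=1,i=2, bit11=0)
  nb .#.#.: next=.  (t=1,i=0, bit10=0)
  nb .#..#: next=.  (t=4,i=8, bit9=0)
  nb .#...: next=#  (t=5,i=8, bit8=1)
  nb ..###: next=.  (t=0,i=6, bit7=0)
  nb ..##.: next=.  (t=2,i=3, bit6=0)
  nb ..#.#: next=#  (t=1,i=10, bit5=1)
  nb ..#..: next=.  (t=5,i=7, bit4=0)
  nb ...##: next=#  (t=0,i=5, bit3=1)
  nb ...#.: next=#  (t=1,i=9, bit2=1)
  nb ....#: next=#  (t=0,i=4, bit1=1)
  nb .....: next=.  (t=3,i=8, bit0=0)
  bits 10001110100101110111000100101110 = 2392289582

2392289582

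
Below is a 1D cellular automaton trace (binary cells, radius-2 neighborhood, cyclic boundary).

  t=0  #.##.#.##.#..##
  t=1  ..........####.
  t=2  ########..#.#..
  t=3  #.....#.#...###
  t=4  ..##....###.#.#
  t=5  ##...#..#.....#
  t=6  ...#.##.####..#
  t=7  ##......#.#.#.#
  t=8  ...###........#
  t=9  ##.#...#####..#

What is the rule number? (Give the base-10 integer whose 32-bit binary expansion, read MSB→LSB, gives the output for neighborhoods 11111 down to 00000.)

  [31] ##### => .  t=2,i=2
  [30] ####. => #  t=1,i=12
  [29] ###.# => .  t=0,i=0
  [28] ###.. => .  t=1,i=13
  [27] ##.## => .  t=0,i=1
  [26] ##.#. => .  t=0,i=4
  [25] ##..# => #  t=2,i=8
  [24] ##... => .  t=1,i=14
  [23] #.### => #  t=6,i=8
  [22] #.##. => .  t=0,i=2
  [21] #.#.# => .  t=0,i=5
  [20] #.#.. => #  t=0,i=10
  [19] #..## => #  t=0,i=12
  [18] #..#. => .  t=2,i=9
  [17] #...# => #  t=3,i=10
  [16] #.... => #  t=1,i=0
  [15] .#### => .  t=1,i=11
  [14] .###. => .  t=0,i=14
  [13] .##.# => .  t=0,i=3
  [12] .##.. => .  t=4,i=3
  [11] .#.## => .  t=0,i=6
  [10] .#.#. => .  t=2,i=11
  [9] .#..# => #  t=0,i=11
  [8] .#... => #  t=3,i=9
  [7] ..### => #  t=0,i=13
  [6] ..##. => .  t=4,i=2
  [5] ..#.# => .  t=2,i=10
  [4] ..#.. => #  t=5,i=5
  [3] ...## => .  t=1,i=9
  [2] ...#. => .  t=3,i=5
  [1] ....# => .  t=1,i=8
  [0] ..... => #  t=1,i=1
  bits 01000010100110110000001110010001 = 1117455249

1117455249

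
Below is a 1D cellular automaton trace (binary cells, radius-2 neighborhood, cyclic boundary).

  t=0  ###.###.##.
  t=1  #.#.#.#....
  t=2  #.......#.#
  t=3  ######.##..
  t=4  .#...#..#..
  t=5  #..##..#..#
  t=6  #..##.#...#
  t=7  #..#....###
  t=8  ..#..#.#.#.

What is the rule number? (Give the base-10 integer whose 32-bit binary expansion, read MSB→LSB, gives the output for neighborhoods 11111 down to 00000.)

  ##### -> .   bit 31 = 0  t=3,i=2
  ####. -> .   bit 30 = 0  t=3,i=4
  ###.# -> #   bit 29 = 1  t=0,i=2
  ###.. -> .   bit 28 = 0  t=7,i=0
  ##.## -> .   bit 27 = 0  t=0,i=3
  ##.#. -> .   bit 26 = 0  t=6,i=5
  ##..# -> .   bit 25 = 0  t=3,i=9
  ##... -> #   bit 24 = 1  t=2,i=1
  #.### -> #   bit 23 = 1  t=0,i=0
  #.##. -> .   bit 22 = 0  t=0,i=8
  #.#.# -> .   bit 21 = 0  t=1,i=2
  #.#.. -> .   bit 20 = 0  t=1,i=6
  #..## -> .   bit 19 = 0  t=3,i=10
  #..#. -> #   bit 18 = 1  t=4,i=7
  #...# -> #   bit 17 = 1  t=4,i=3
  #.... -> #   bit 16 = 1  t=1,i=8
  .#### -> #   bit 15 = 1  t=3,i=1
  .###. -> .   bit 14 = 0  t=0,i=1
  .##.# -> .   bit 13 = 0  t=0,i=9
  .##.. -> #   bit 12 = 1  t=2,i=0
  .#.## -> .   bit 11 = 0  t=2,i=9
  .#.#. -> .   bit 10 = 0  t=1,i=1
  .#..# -> .   bit 9 = 0  t=4,i=6
  .#... -> .   bit 8 = 0  t=1,i=7
  ..### -> .   bit 7 = 0  t=3,i=0
  ..##. -> #   bit 6 = 1  t=5,i=3
  ..#.# -> #   bit 5 = 1  t=1,i=0
  ..#.. -> .   bit 4 = 0  t=4,i=1
  ...## -> #   bit 3 = 1  t=6,i=9
  ...#. -> #   bit 2 = 1  t=1,i=10
  ....# -> .   bit 1 = 0  t=1,i=9
  ..... -> #   bit 0 = 1  t=2,i=3
  bits 00100001100001111001000001101101 = 562532461

562532461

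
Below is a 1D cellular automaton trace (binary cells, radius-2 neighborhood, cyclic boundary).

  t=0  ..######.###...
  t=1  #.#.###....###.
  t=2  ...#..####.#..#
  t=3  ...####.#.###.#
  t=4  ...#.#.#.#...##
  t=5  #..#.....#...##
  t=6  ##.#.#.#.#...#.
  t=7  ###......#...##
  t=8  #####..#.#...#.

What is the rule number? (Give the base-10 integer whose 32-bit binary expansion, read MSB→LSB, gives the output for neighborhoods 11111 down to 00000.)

3612949234

  nb #####: next=#  (t=0,i=4, bit31=1)
  nb ####.: next=#  (t=0,i=6, bit30=1)
  nb ###.#: next=.  (t=0,i=7, bit29=0)
  nb ###..: next=#  (t=0,i=11, bit28=1)
  nb ##.##: next=.  (t=0,i=8, bit27=0)
  nb ##.#.: next=#  (t=1,i=14, bit26=1)
  nb ##..#: next=#  (t=5,i=1, bit25=1)
  nb ##...: next=#  (t=0,i=12, bit24=1)
  nb #.###: next=.  (t=0,i=9, bit23=0)
  nb #.##.: next=#  (t=6,i=0, bit22=1)
  nb #.#.#: next=.  (t=1,i=0, bit21=0)
  nb #.#..: next=#  (t=2,i=11, bit20=1)
  nb #..##: next=#  (t=2,i=5, bit19=1)
  nb #..#.: next=.  (t=2,i=13, bit18=0)
  nb #...#: next=.  (t=2,i=1, bit17=0)
  nb #....: next=#  (t=0,i=13, bit16=1)
  nb .####: next=.  (t=0,i=3, bit15=0)
  nb .###.: next=.  (t=0,i=10, bit14=0)
  nb .##.#: next=#  (t=6,i=1, bit13=1)
  nb .##..: next=#  (t=4,i=14, bit12=1)
  nb .#.##: next=#  (t=1,i=3, bit11=1)
  nb .#.#.: next=.  (t=1,i=1, bit10=0)
  nb .#..#: next=#  (t=2,i=4, bit9=1)
  nb .#...: next=.  (t=2,i=0, bit8=0)
  nb ..###: next=#  (t=0,i=2, bit7=1)
  nb ..##.: next=#  (t=4,i=13, bit6=1)
  nb ..#.#: next=#  (t=4,i=3, bit5=1)
  nb ..#..: next=#  (t=2,i=3, bit4=1)
  nb ...##: next=.  (t=0,i=1, bit3=0)
  nb ...#.: next=.  (t=2,i=2, bit2=0)
  nb ....#: next=#  (t=0,i=0, bit1=1)
  nb .....: next=.  (t=0,i=14, bit0=0)
  bits 11010111010110010011101011110010 = 3612949234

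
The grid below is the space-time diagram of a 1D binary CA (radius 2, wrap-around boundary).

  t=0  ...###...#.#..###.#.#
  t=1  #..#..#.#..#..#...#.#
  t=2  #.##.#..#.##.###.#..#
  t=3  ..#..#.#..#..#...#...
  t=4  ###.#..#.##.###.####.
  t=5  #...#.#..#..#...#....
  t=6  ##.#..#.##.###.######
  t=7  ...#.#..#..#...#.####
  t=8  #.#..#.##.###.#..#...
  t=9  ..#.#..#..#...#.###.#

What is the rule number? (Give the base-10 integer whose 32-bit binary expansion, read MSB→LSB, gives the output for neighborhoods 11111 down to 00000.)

2180321686

  [31] ##### => #  t=6,i=17
  [30] ####. => .  t=4,i=18
  [29] ###.# => .  t=0,i=16
  [28] ###.. => .  t=0,i=5
  [27] ##.## => .  t=2,i=1
  [26] ##.#. => .  t=0,i=17
  [25] ##..# => .  t=1,i=1
  [24] ##... => #  t=0,i=6
  [23] #.### => #  t=2,i=13
  [22] #.##. => #  t=1,i=20
  [21] #.#.# => #  t=0,i=18
  [20] #.#.. => #  t=0,i=11
  [19] #..## => .  t=0,i=13
  [18] #..#. => #  t=1,i=2
  [17] #...# => .  t=0,i=1
  [16] #.... => #  t=3,i=19
  [15] .#### => .  t=4,i=17
  [14] .###. => .  t=0,i=4
  [13] .##.# => .  t=2,i=0
  [12] .##.. => #  t=1,i=0
  [11] .#.## => .  t=1,i=19
  [10] .#.#. => .  t=0,i=10
  [9] .#..# => .  t=0,i=12
  [8] .#... => #  t=0,i=0
  [7] ..### => #  t=0,i=3
  [6] ..##. => .  t=2,i=20
  [5] ..#.# => .  t=0,i=9
  [4] ..#.. => #  t=1,i=3
  [3] ...## => .  t=0,i=2
  [2] ...#. => #  t=0,i=8
  [1] ....# => #  t=3,i=0
  [0] ..... => .  t=3,i=20
  bits 10000001111101010001000110010110 = 2180321686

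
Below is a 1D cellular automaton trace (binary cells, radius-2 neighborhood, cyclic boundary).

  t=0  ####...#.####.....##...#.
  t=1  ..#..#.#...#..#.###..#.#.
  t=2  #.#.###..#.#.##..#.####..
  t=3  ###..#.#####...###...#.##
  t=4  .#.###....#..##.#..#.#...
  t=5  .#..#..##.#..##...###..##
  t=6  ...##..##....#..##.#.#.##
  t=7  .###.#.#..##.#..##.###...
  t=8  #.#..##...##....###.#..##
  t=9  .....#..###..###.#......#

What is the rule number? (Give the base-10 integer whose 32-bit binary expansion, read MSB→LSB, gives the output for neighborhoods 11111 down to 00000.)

  ##### -> .   bit 31 = 0  t=3,i=0
  ####. -> #   bit 30 = 1  t=0,i=2
  ###.# -> .   bit 29 = 0  t=7,i=3
  ###.. -> .   bit 28 = 0  t=0,i=3
  ##.## -> #   bit 27 = 1  t=7,i=18
  ##.#. -> .   bit 26 = 0  t=4,i=15
  ##..# -> #   bit 25 = 1  t=1,i=19
  ##... -> .   bit 24 = 0  t=0,i=4
  #.### -> .   bit 23 = 0  t=0,i=0
  #.##. -> .   bit 22 = 0  t=2,i=13
  #.#.# -> #   bit 21 = 1  t=2,i=2
  #.#.. -> .   bit 20 = 0  t=1,i=7
  #..## -> .   bit 19 = 0  t=4,i=12
  #..#. -> #   bit 18 = 1  t=1,i=4
  #...# -> #   bit 17 = 1  t=0,i=5
  #.... -> #   bit 16 = 1  t=0,i=14
  .#### -> .   bit 15 = 0  t=0,i=1
  .###. -> #   bit 14 = 1  t=1,i=17
  .##.# -> #   bit 13 = 1  t=4,i=14
  .##.. -> .   bit 12 = 0  t=0,i=19
  .#.## -> .   bit 11 = 0  t=0,i=8
  .#.#. -> #   bit 10 = 1  t=1,i=6
  .#..# -> .   bit 9 = 0  t=1,i=3
  .#... -> .   bit 8 = 0  t=1,i=8
  ..### -> .   bit 7 = 0  t=3,i=15
  ..##. -> #   bit 6 = 1  t=0,i=18
  ..#.# -> #   bit 5 = 1  t=0,i=7
  ..#.. -> #   bit 4 = 1  t=1,i=2
  ...## -> #   bit 3 = 1  t=0,i=17
  ...#. -> .   bit 2 = 0  t=0,i=6
  ....# -> #   bit 1 = 1  t=0,i=16
  ..... -> .   bit 0 = 0  t=0,i=15
  bits 01001010001001110110010001111010 = 1244095610

1244095610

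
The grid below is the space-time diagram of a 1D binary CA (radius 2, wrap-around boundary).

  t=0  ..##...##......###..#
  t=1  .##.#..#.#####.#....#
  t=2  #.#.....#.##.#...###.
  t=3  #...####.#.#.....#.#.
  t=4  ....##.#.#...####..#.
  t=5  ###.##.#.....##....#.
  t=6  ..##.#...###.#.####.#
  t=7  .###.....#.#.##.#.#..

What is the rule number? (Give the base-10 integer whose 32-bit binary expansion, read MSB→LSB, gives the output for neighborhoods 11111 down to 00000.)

  #####|#  b31=1 t=1,i=11
  ####.|.  b30=0 t=1,i=12
  ###.#|#  b29=1 t=1,i=13
  ###..|.  b28=0 t=0,i=17
  ##.##|#  b27=1 t=5,i=3
  ##.#.|.  b26=0 t=1,i=3
  ##..#|.  b25=0 t=0,i=18
  ##...|#  b24=1 t=0,i=4
  #.###|.  b23=0 t=1,i=9
  #.##.|.  b22=0 t=1,i=1
  #.#.#|#  b21=1 t=2,i=0
  #.#..|.  b20=0 t=1,i=4
  #..##|#  b19=1 t=0,i=1
  #..#.|.  b18=0 t=0,i=19
  #...#|.  b17=0 t=0,i=5
  #....|#  b16=1 t=0,i=10
  .####|#  b15=1 t=1,i=10
  .###.|.  b14=0 t=0,i=16
  .##.#|#  b13=1 t=1,i=2
  .##..|.  b12=0 t=0,i=3
  .#.##|#  b11=1 t=1,i=0
  .#.#.|.  b10=0 t=2,i=1
  .#..#|.  b9=0 t=0,i=0
  .#...|.  b8=0 t=1,i=16
  ..###|#  b7=1 t=0,i=15
  ..##.|#  b6=1 t=0,i=2
  ..#.#|.  b5=0 t=1,i=7
  ..#..|#  b4=1 t=0,i=20
  ...##|.  b3=0 t=0,i=6
  ...#.|#  b2=1 t=1,i=19
  ....#|#  b1=1 t=0,i=13
  .....|#  b0=1 t=0,i=11
  bits 10101001001010011010100011010111 = 2838079703

2838079703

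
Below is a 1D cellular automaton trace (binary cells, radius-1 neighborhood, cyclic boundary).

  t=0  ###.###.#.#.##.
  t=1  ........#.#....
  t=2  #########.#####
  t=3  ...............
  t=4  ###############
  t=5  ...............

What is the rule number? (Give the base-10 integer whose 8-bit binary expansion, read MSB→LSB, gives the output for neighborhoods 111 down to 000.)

23

  ### -> .   bit 7 = 0  t=0,i=1
  ##. -> .   bit 6 = 0  t=0,i=2
  #.# -> .   bit 5 = 0  t=0,i=3
  #.. -> #   bit 4 = 1  t=1,i=11
  .## -> .   bit 3 = 0  t=0,i=0
  .#. -> #   bit 2 = 1  t=0,i=8
  ..# -> #   bit 1 = 1  t=1,i=7
  ... -> #   bit 0 = 1  t=1,i=0
  bits 00010111 = 23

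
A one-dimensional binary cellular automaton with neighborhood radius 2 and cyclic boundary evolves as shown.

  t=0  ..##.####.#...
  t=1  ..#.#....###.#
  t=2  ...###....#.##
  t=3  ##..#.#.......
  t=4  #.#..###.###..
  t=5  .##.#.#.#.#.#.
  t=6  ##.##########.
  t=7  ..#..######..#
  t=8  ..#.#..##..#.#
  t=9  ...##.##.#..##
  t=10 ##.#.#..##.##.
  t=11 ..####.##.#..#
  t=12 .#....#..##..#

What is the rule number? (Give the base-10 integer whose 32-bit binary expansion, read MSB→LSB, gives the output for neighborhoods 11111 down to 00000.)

2402960721

  nb #####: next=#  (t=6,i=5, bit31=1)
  nb ####.: next=.  (t=0,i=7, bit30=0)
  nb ###.#: next=.  (t=0,i=8, bit29=0)
  nb ###..: next=.  (t=2,i=5, bit28=0)
  nb ##.##: next=#  (t=0,i=4, bit27=1)
  nb ##.#.: next=#  (t=0,i=9, bit26=1)
  nb ##..#: next=#  (t=3,i=2, bit25=1)
  nb ##...: next=#  (t=2,i=0, bit24=1)
  nb #.###: next=.  (t=0,i=5, bit23=0)
  nb #.##.: next=.  (t=2,i=12, bit22=0)
  nb #.#.#: next=#  (t=5,i=4, bit21=1)
  nb #.#..: next=#  (t=0,i=10, bit20=1)
  nb #..##: next=#  (t=4,i=4, bit19=1)
  nb #..#.: next=.  (t=1,i=1, bit18=0)
  nb #...#: next=#  (t=2,i=1, bit17=1)
  nb #....: next=.  (t=0,i=12, bit16=0)
  nb .####: next=.  (t=0,i=6, bit15=0)
  nb .###.: next=#  (t=1,i=10, bit14=1)
  nb .##.#: next=.  (t=0,i=3, bit13=0)
  nb .##..: next=.  (t=2,i=13, bit12=0)
  nb .#.##: next=.  (t=2,i=11, bit11=0)
  nb .#.#.: next=#  (t=1,i=3, bit10=1)
  nb .#..#: next=.  (t=1,i=0, bit9=0)
  nb .#...: next=#  (t=0,i=11, bit8=1)
  nb ..###: next=.  (t=1,i=9, bit7=0)
  nb ..##.: next=#  (t=0,i=2, bit6=1)
  nb ..#.#: next=.  (t=1,i=2, bit5=0)
  nb ..#..: next=#  (t=7,i=2, bit4=1)
  nb ...##: next=.  (t=0,i=1, bit3=0)
  nb ...#.: next=.  (t=2,i=9, bit2=0)
  nb ....#: next=.  (t=0,i=0, bit1=0)
  nb .....: next=#  (t=0,i=13, bit0=1)
  bits 10001111001110100100010101010001 = 2402960721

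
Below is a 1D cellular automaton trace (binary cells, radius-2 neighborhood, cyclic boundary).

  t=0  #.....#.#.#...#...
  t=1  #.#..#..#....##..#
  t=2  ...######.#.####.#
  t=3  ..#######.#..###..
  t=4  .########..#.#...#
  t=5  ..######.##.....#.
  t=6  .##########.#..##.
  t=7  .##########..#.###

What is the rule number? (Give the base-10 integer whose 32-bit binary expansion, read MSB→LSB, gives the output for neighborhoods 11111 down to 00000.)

3932525276

  #####|#  b31=1 t=2,i=5
  ####.|#  b30=1 t=2,i=7
  ###.#|#  b29=1 t=2,i=8
  ###..|.  b28=0 t=3,i=15
  ##.##|#  b27=1 t=5,i=8
  ##.#.|.  b26=0 t=1,i=1
  ##..#|#  b25=1 t=1,i=15
  ##...|.  b24=0 t=3,i=16
  #.###|.  b23=0 t=2,i=12
  #.##.|#  b22=1 t=5,i=9
  #.#.#|#  b21=1 t=0,i=8
  #.#..|.  b20=0 t=0,i=10
  #..##|.  b19=0 t=1,i=16
  #..#.|#  b18=1 t=1,i=4
  #...#|.  b17=0 t=0,i=12
  #....|#  b16=1 t=0,i=2
  .####|#  b15=1 t=2,i=4
  .###.|.  b14=0 t=3,i=14
  .##.#|.  b13=0 t=1,i=0
  .##..|#  b12=1 t=1,i=14
  .#.##|.  b11=0 t=2,i=11
  .#.#.|.  b10=0 t=0,i=7
  .#..#|#  b9=1 t=1,i=3
  .#...|.  b8=0 t=0,i=1
  ..###|#  b7=1 t=2,i=3
  ..##.|#  b6=1 t=1,i=13
  ..#.#|.  b5=0 t=0,i=6
  ..#..|#  b4=1 t=0,i=0
  ...##|#  b3=1 t=1,i=12
  ...#.|#  b2=1 t=0,i=5
  ....#|.  b1=0 t=0,i=4
  .....|.  b0=0 t=0,i=3
  bits 11101010011001011001001011011100 = 3932525276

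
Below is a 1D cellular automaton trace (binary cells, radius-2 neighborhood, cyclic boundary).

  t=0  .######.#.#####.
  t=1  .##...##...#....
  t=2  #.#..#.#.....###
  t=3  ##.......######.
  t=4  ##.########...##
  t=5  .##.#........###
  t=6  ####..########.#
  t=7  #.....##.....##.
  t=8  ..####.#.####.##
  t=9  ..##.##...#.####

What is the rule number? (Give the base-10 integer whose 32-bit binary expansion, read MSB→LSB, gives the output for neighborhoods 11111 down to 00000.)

  nb #####: next=.  (t=0,i=3, bit31=0)
  nb ####.: next=.  (t=0,i=5, bit30=0)
  nb ###.#: next=#  (t=0,i=6, bit29=1)
  nb ###..: next=.  (t=0,i=14, bit28=0)
  nb ##.##: next=#  (t=3,i=15, bit27=1)
  nb ##.#.: next=#  (t=0,i=7, bit26=1)
  nb ##..#: next=.  (t=0,i=15, bit25=0)
  nb ##...: next=.  (t=1,i=3, bit24=0)
  nb #.###: next=.  (t=0,i=10, bit23=0)
  nb #.##.: next=#  (t=3,i=0, bit22=1)
  nb #.#.#: next=.  (t=0,i=8, bit21=0)
  nb #.#..: next=.  (t=2,i=2, bit20=0)
  nb #..##: next=.  (t=0,i=0, bit19=0)
  nb #..#.: next=.  (t=2,i=4, bit18=0)
  nb #...#: next=.  (t=1,i=4, bit17=0)
  nb #....: next=#  (t=1,i=13, bit16=1)
  nb .####: next=#  (t=0,i=2, bit15=1)
  nb .###.: next=.  (t=5,i=14, bit14=0)
  nb .##.#: next=#  (t=5,i=2, bit13=1)
  nb .##..: next=#  (t=1,i=2, bit12=1)
  nb .#.##: next=.  (t=0,i=9, bit11=0)
  nb .#.#.: next=.  (t=2,i=6, bit10=0)
  nb .#..#: next=.  (t=2,i=3, bit9=0)
  nb .#...: next=.  (t=1,i=12, bit8=0)
  nb ..###: next=#  (t=0,i=1, bit7=1)
  nb ..##.: next=.  (t=1,i=1, bit6=0)
  nb ..#.#: next=.  (t=2,i=5, bit5=0)
  nb ..#..: next=.  (t=1,i=11, bit4=0)
  nb ...##: next=#  (t=1,i=0, bit3=1)
  nb ...#.: next=.  (t=1,i=10, bit2=0)
  nb ....#: next=#  (t=1,i=15, bit1=1)
  nb .....: next=#  (t=1,i=14, bit0=1)
  bits 00101100010000011011000010001011 = 742502539

742502539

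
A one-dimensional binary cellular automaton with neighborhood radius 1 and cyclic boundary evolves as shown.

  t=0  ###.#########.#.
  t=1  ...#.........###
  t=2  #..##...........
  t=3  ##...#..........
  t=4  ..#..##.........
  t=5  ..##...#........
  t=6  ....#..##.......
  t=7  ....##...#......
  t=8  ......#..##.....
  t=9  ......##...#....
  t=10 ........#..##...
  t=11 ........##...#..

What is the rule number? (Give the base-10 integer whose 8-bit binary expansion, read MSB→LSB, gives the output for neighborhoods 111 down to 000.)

52

  [7] ### => .  t=0,i=1
  [6] ##. => .  t=0,i=2
  [5] #.# => #  t=0,i=3
  [4] #.. => #  t=1,i=0
  [3] .## => .  t=0,i=0
  [2] .#. => #  t=0,i=14
  [1] ..# => .  t=1,i=2
  [0] ... => .  t=1,i=1
  bits 00110100 = 52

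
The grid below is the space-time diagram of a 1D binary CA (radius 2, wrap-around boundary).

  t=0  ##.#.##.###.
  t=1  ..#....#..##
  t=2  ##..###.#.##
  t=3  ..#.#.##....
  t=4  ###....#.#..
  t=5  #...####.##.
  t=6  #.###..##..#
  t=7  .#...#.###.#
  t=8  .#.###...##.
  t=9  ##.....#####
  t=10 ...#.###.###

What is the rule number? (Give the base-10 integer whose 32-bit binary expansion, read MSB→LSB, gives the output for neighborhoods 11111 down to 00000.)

2920747758

  nb #####: next=#  (t=9,i=9, bit31=1)
  nb ####.: next=.  (t=2,i=0, bit30=0)
  nb ###.#: next=#  (t=0,i=10, bit29=1)
  nb ###..: next=.  (t=2,i=1, bit28=0)
  nb ##.##: next=#  (t=0,i=7, bit27=1)
  nb ##.#.: next=#  (t=0,i=2, bit26=1)
  nb ##..#: next=#  (t=1,i=0, bit25=1)
  nb ##...: next=.  (t=3,i=8, bit24=0)
  nb #.###: next=.  (t=0,i=8, bit23=0)
  nb #.##.: next=.  (t=0,i=0, bit22=0)
  nb #.#.#: next=.  (t=0,i=3, bit21=0)
  nb #.#..: next=#  (t=4,i=9, bit20=1)
  nb #..##: next=.  (t=1,i=9, bit19=0)
  nb #..#.: next=#  (t=1,i=1, bit18=1)
  nb #...#: next=#  (t=5,i=2, bit17=1)
  nb #....: next=#  (t=1,i=4, bit16=1)
  nb .####: next=.  (t=2,i=11, bit15=0)
  nb .###.: next=.  (t=0,i=9, bit14=0)
  nb .##.#: next=.  (t=0,i=1, bit13=0)
  nb .##..: next=#  (t=1,i=11, bit12=1)
  nb .#.##: next=.  (t=0,i=4, bit11=0)
  nb .#.#.: next=.  (t=3,i=3, bit10=0)
  nb .#..#: next=#  (t=1,i=8, bit9=1)
  nb .#...: next=.  (t=1,i=3, bit8=0)
  nb ..###: next=#  (t=2,i=4, bit7=1)
  nb ..##.: next=#  (t=1,i=10, bit6=1)
  nb ..#.#: next=#  (t=3,i=2, bit5=1)
  nb ..#..: next=.  (t=1,i=2, bit4=0)
  nb ...##: next=#  (t=5,i=3, bit3=1)
  nb ...#.: next=#  (t=1,i=6, bit2=1)
  nb ....#: next=#  (t=1,i=5, bit1=1)
  nb .....: next=.  (t=3,i=10, bit0=0)
  bits 10101110000101110001001011101110 = 2920747758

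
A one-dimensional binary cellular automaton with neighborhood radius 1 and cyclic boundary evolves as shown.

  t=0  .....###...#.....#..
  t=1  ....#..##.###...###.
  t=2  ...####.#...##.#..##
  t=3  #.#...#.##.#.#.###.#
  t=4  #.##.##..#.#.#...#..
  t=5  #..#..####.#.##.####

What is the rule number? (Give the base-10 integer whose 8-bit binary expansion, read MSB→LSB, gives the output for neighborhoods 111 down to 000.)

86

  nb ###: next=.  (t=0,i=6, bit7=0)
  nb ##.: next=#  (t=0,i=7, bit6=1)
  nb #.#: next=.  (t=1,i=9, bit5=0)
  nb #..: next=#  (t=0,i=8, bit4=1)
  nb .##: next=.  (t=0,i=5, bit3=0)
  nb .#.: next=#  (t=0,i=11, bit2=1)
  nb ..#: next=#  (t=0,i=4, bit1=1)
  nb ...: next=.  (t=0,i=0, bit0=0)
  bits 01010110 = 86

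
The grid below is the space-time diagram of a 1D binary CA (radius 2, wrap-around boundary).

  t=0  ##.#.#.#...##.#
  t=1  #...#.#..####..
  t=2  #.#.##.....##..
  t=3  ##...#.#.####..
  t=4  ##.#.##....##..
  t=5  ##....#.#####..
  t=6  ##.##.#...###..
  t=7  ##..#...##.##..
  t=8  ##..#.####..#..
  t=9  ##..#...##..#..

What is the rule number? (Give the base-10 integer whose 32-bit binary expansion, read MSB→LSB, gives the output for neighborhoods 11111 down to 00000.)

3489887354

  [31] ##### => #  t=5,i=10
  [30] ####. => #  t=1,i=11
  [29] ###.# => .  t=0,i=1
  [28] ###.. => #  t=1,i=12
  [27] ##.## => .  t=0,i=13
  [26] ##.#. => .  t=0,i=2
  [25] ##..# => .  t=1,i=13
  [24] ##... => .  t=2,i=6
  [23] #.### => .  t=0,i=14
  [22] #.##. => .  t=2,i=4
  [21] #.#.# => .  t=0,i=3
  [20] #.#.. => .  t=0,i=7
  [19] #..## => .  t=1,i=8
  [18] #..#. => .  t=1,i=14
  [17] #...# => #  t=0,i=9
  [16] #.... => #  t=2,i=7
  [15] .#### => .  t=1,i=10
  [14] .###. => #  t=0,i=0
  [13] .##.# => #  t=0,i=12
  [12] .##.. => #  t=2,i=5
  [11] .#.## => .  t=2,i=3
  [10] .#.#. => #  t=0,i=4
  [9] .#..# => .  t=1,i=7
  [8] .#... => .  t=0,i=8
  [7] ..### => .  t=1,i=9
  [6] ..##. => #  t=0,i=11
  [5] ..#.# => #  t=1,i=4
  [4] ..#.. => #  t=1,i=0
  [3] ...## => #  t=0,i=10
  [2] ...#. => .  t=1,i=3
  [1] ....# => #  t=2,i=9
  [0] ..... => .  t=2,i=8
  bits 11010000000000110111010001111010 = 3489887354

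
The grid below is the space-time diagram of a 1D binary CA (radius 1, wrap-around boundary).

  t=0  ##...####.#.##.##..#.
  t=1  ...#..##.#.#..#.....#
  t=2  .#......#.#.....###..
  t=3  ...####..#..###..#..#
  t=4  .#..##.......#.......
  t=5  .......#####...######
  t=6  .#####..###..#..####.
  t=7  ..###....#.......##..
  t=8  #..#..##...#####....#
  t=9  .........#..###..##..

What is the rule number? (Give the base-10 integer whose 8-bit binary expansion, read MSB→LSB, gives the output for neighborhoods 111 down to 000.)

161

  [7] ### => #  t=0,i=6
  [6] ##. => .  t=0,i=1
  [5] #.# => #  t=0,i=9
  [4] #.. => .  t=0,i=2
  [3] .## => .  t=0,i=0
  [2] .#. => .  t=0,i=10
  [1] ..# => .  t=0,i=4
  [0] ... => #  t=0,i=3
  bits 10100001 = 161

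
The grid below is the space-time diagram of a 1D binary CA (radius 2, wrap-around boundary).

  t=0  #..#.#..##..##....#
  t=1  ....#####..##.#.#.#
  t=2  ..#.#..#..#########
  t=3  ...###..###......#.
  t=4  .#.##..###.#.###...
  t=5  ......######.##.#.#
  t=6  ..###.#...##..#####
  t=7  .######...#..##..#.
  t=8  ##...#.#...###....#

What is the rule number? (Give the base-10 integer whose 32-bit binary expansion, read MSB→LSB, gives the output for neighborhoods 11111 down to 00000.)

  ##### -> .   bit 31 = 0  t=1,i=6
  ####. -> #   bit 30 = 1  t=1,i=7
  ###.# -> #   bit 29 = 1  t=4,i=9
  ###.. -> .   bit 28 = 0  t=1,i=8
  ##.## -> .   bit 27 = 0  t=5,i=12
  ##.#. -> #   bit 26 = 1  t=1,i=13
  ##..# -> .   bit 25 = 0  t=0,i=1
  ##... -> #   bit 24 = 1  t=0,i=14
  #.### -> #   bit 23 = 1  t=4,i=13
  #.##. -> .   bit 22 = 0  t=4,i=3
  #.#.# -> #   bit 21 = 1  t=1,i=14
  #.#.. -> #   bit 20 = 1  t=0,i=5
  #..## -> #   bit 19 = 1  t=0,i=7
  #..#. -> .   bit 18 = 0  t=0,i=2
  #...# -> .   bit 17 = 0  t=6,i=8
  #.... -> .   bit 16 = 0  t=0,i=15
  .#### -> .   bit 15 = 0  t=1,i=5
  .###. -> #   bit 14 = 1  t=3,i=4
  .##.# -> #   bit 13 = 1  t=1,i=12
  .##.. -> .   bit 12 = 0  t=0,i=0
  .#.## -> .   bit 11 = 0  t=4,i=2
  .#.#. -> #   bit 10 = 1  t=0,i=4
  .#..# -> #   bit 9 = 1  t=0,i=6
  .#... -> .   bit 8 = 0  t=1,i=0
  ..### -> #   bit 7 = 1  t=1,i=4
  ..##. -> #   bit 6 = 1  t=0,i=8
  ..#.# -> .   bit 5 = 0  t=0,i=3
  ..#.. -> .   bit 4 = 0  t=2,i=7
  ...## -> .   bit 3 = 0  t=0,i=17
  ...#. -> .   bit 2 = 0  t=3,i=16
  ....# -> #   bit 1 = 1  t=0,i=16
  ..... -> #   bit 0 = 1  t=3,i=13
  bits 01100101101110000110011011000011 = 1706583747

1706583747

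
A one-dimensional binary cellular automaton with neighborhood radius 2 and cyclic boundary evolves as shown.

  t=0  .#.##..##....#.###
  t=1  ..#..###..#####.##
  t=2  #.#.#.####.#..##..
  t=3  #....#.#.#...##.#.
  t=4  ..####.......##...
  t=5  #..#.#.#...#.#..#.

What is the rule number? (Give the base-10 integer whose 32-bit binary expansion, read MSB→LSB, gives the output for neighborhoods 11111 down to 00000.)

973727862

  #####|.  b31=0 t=1,i=12
  ####.|.  b30=0 t=1,i=13
  ###.#|#  b29=1 t=0,i=17
  ###..|#  b28=1 t=1,i=7
  ##.##|#  b27=1 t=1,i=15
  ##.#.|.  b26=0 t=0,i=0
  ##..#|#  b25=1 t=0,i=5
  ##...|.  b24=0 t=0,i=9
  #.###|.  b23=0 t=0,i=15
  #.##.|.  b22=0 t=0,i=3
  #.#.#|.  b21=0 t=0,i=1
  #.#..|.  b20=0 t=2,i=11
  #..##|#  b19=1 t=0,i=6
  #..#.|.  b18=0 t=1,i=1
  #...#|.  b17=0 t=3,i=11
  #....|#  b16=1 t=0,i=10
  .####|#  b15=1 t=1,i=11
  .###.|#  b14=1 t=0,i=16
  .##.#|#  b13=1 t=3,i=14
  .##..|.  b12=0 t=0,i=4
  .#.##|#  b11=1 t=0,i=2
  .#.#.|.  b10=0 t=2,i=1
  .#..#|.  b9=0 t=1,i=3
  .#...|.  b8=0 t=3,i=1
  ..###|.  b7=0 t=1,i=5
  ..##.|#  b6=1 t=0,i=7
  ..#.#|#  b5=1 t=0,i=13
  ..#..|#  b4=1 t=1,i=2
  ...##|.  b3=0 t=3,i=12
  ...#.|#  b2=1 t=0,i=12
  ....#|#  b1=1 t=0,i=11
  .....|.  b0=0 t=4,i=8
  bits 00111010000010011110100001110110 = 973727862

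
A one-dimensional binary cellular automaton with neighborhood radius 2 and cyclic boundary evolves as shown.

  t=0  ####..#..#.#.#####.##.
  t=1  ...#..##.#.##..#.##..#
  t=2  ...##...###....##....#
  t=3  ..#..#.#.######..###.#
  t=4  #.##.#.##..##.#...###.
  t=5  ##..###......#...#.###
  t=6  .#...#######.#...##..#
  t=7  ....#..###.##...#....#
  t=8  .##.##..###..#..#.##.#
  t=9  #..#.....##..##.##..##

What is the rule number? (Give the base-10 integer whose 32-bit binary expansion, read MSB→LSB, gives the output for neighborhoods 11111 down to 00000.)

3173075515

  nb #####: next=#  (t=0,i=15, bit31=1)
  nb ####.: next=.  (t=0,i=2, bit30=0)
  nb ###.#: next=#  (t=0,i=17, bit29=1)
  nb ###..: next=#  (t=0,i=3, bit28=1)
  nb ##.##: next=#  (t=0,i=18, bit27=1)
  nb ##.#.: next=#  (t=1,i=8, bit26=1)
  nb ##..#: next=.  (t=0,i=4, bit25=0)
  nb ##...: next=#  (t=2,i=5, bit24=1)
  nb #.###: next=.  (t=0,i=0, bit23=0)
  nb #.##.: next=.  (t=0,i=19, bit22=0)
  nb #.#.#: next=#  (t=0,i=11, bit21=1)
  nb #.#..: next=.  (t=3,i=21, bit20=0)
  nb #..##: next=.  (t=1,i=5, bit19=0)
  nb #..#.: next=.  (t=0,i=5, bit18=0)
  nb #...#: next=.  (t=1,i=1, bit17=0)
  nb #....: next=#  (t=2,i=12, bit16=1)
  nb .####: next=.  (t=0,i=1, bit15=0)
  nb .###.: next=#  (t=2,i=9, bit14=1)
  nb .##.#: next=.  (t=0,i=20, bit13=0)
  nb .##..: next=.  (t=1,i=12, bit12=0)
  nb .#.##: next=#  (t=0,i=12, bit11=1)
  nb .#.#.: next=.  (t=0,i=10, bit10=0)
  nb .#..#: next=#  (t=0,i=7, bit9=1)
  nb .#...: next=.  (t=1,i=0, bit8=0)
  nb ..###: next=.  (t=2,i=8, bit7=0)
  nb ..##.: next=.  (t=1,i=6, bit6=0)
  nb ..#.#: next=#  (t=0,i=9, bit5=1)
  nb ..#..: next=#  (t=0,i=6, bit4=1)
  nb ...##: next=#  (t=2,i=2, bit3=1)
  nb ...#.: next=.  (t=1,i=2, bit2=0)
  nb ....#: next=#  (t=2,i=13, bit1=1)
  nb .....: next=#  (t=5,i=9, bit0=1)
  bits 10111101001000010100101000111011 = 3173075515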